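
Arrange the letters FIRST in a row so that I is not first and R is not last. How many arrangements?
By inclusion-exclusion: 5! - 2×(5-1)! + (5-2)! = 120 - 48 + 6 = 78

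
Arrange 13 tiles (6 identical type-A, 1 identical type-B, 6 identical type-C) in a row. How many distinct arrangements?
13! / (6! × 1! × 6!) = 12012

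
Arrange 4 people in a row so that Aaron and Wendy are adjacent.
Treat as block: (4-1)! × 2! = 6 × 2 = 12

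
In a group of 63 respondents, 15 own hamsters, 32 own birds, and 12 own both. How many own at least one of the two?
|A∪B| = |A| + |B| - |A∩B| = 15 + 32 - 12 = 35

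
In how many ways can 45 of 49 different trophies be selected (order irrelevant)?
C(49,45) = 49!/(45!×4!) = 211876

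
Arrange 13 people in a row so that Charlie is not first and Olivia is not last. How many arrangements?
By inclusion-exclusion: 13! - 2×(13-1)! + (13-2)! = 6227020800 - 958003200 + 39916800 = 5308934400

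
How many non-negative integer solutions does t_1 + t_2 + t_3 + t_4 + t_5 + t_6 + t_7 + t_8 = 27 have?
C(27+8-1, 8-1) = C(34, 7) = 5379616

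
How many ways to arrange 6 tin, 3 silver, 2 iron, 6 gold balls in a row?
17! / (6! × 3! × 2! × 6!) = 57177120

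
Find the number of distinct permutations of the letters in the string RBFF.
4! / (1! × 2! × 1!) = 12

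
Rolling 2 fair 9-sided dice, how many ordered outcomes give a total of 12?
Coefficient of x^12 in (x + x² + ... + x^9)^2. By inclusion-exclusion on dice exceeding 9: Σ_j (-1)^j C(2,j)·C(12-1-9j, 1) = C(2,0)·C(11,1) - C(2,1)·C(2,1) = 1·11 - 2·2 = 7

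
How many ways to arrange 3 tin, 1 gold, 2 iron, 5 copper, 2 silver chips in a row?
13! / (3! × 1! × 2! × 5! × 2!) = 2162160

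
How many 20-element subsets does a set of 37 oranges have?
C(37,20) = 37!/(20!×17!) = 15905368710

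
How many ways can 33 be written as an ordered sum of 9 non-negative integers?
C(33+9-1, 9-1) = C(41, 8) = 95548245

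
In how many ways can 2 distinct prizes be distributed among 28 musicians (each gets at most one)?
P(28,2) = 28!/(28-2)! = 756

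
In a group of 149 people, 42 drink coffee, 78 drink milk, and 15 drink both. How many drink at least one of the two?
|A∪B| = |A| + |B| - |A∩B| = 42 + 78 - 15 = 105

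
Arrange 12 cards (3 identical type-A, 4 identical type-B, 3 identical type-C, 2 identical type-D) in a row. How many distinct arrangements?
12! / (3! × 4! × 3! × 2!) = 277200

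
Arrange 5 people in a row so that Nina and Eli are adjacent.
Treat as block: (5-1)! × 2! = 24 × 2 = 48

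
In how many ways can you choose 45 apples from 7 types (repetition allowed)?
C(45+7-1, 7-1) = C(51, 6) = 18009460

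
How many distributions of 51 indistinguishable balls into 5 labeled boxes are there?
C(51+5-1, 5-1) = C(55, 4) = 341055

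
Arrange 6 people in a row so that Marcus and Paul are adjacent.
Treat as block: (6-1)! × 2! = 120 × 2 = 240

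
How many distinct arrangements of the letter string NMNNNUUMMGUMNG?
14! / (2! × 5! × 3! × 4!) = 2522520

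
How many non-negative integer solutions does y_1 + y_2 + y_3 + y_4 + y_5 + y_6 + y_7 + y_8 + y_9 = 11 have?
C(11+9-1, 9-1) = C(19, 8) = 75582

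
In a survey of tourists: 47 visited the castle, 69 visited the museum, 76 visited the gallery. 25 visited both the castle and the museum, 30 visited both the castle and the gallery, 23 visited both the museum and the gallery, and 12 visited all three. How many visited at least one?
|A∪B∪C| = 47+69+76-25-30-23+12 = 126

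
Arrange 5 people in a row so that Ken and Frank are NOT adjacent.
Total - adjacent = 5! - (5-1)!×2 = 120 - 48 = 72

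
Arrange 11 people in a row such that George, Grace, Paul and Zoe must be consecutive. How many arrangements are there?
Treat the 4 as one block: (11-4+1)! × 4! = 40320 × 24 = 967680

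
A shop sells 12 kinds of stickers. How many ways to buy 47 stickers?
C(47+12-1, 12-1) = C(58, 11) = 227692286640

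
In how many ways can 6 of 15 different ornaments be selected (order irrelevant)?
C(15,6) = 15!/(6!×9!) = 5005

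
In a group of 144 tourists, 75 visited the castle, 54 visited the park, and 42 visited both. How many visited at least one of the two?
|A∪B| = |A| + |B| - |A∩B| = 75 + 54 - 42 = 87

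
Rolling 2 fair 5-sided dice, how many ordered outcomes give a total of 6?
Coefficient of x^6 in (x + x² + ... + x^5)^2. By inclusion-exclusion on dice exceeding 5: Σ_j (-1)^j C(2,j)·C(6-1-5j, 1) = C(2,0)·C(5,1) = 1·5 = 5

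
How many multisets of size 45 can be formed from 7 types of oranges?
C(45+7-1, 7-1) = C(51, 6) = 18009460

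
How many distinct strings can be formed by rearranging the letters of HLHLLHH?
7! / (3! × 4!) = 35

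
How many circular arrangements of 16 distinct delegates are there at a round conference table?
Circular: fix one position, arrange the rest. (16-1)! = 1307674368000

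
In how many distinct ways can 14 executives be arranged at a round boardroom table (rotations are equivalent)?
Circular: fix one position, arrange the rest. (14-1)! = 6227020800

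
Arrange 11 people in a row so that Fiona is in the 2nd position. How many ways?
Fix one position: (11-1)! = 3628800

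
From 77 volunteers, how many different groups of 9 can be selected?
C(77,9) = 77!/(9!×68!) = 161322559475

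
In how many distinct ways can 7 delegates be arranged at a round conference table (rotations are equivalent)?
Circular: fix one position, arrange the rest. (7-1)! = 720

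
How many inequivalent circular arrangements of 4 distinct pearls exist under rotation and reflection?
(4-1)!/2 = 6/2 = 3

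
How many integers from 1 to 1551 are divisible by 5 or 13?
⌊1551/5⌋ + ⌊1551/13⌋ - ⌊1551/65⌋ = 310 + 119 - 23 = 406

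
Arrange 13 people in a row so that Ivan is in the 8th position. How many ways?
Fix one position: (13-1)! = 479001600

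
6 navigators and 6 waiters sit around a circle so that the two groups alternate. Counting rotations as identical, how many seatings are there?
Fix one of the navigators: (6-1)! ways for the remaining navigators, × 6! ways for the waiters = 120 × 720 = 86400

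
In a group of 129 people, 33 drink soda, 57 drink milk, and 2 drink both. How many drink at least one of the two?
|A∪B| = |A| + |B| - |A∩B| = 33 + 57 - 2 = 88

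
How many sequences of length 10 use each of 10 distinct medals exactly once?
10! = 3628800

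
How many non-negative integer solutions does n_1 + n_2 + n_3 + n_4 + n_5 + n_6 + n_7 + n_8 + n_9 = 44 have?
C(44+9-1, 9-1) = C(52, 8) = 752538150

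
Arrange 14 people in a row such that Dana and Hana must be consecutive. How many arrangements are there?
Treat the 2 as one block: (14-2+1)! × 2! = 6227020800 × 2 = 12454041600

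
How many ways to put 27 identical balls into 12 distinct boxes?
C(27+12-1, 12-1) = C(38, 11) = 1203322288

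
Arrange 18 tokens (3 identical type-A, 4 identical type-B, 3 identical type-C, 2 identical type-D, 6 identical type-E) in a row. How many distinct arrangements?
18! / (3! × 4! × 3! × 2! × 6!) = 5145940800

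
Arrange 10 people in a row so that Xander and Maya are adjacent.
Treat as block: (10-1)! × 2! = 362880 × 2 = 725760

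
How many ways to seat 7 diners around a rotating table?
Circular: fix one position, arrange the rest. (7-1)! = 720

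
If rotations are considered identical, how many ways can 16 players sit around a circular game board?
Circular: fix one position, arrange the rest. (16-1)! = 1307674368000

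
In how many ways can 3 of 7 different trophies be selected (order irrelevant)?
C(7,3) = 7!/(3!×4!) = 35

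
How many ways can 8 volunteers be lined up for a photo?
8! = 40320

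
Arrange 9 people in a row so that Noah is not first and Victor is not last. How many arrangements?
By inclusion-exclusion: 9! - 2×(9-1)! + (9-2)! = 362880 - 80640 + 5040 = 287280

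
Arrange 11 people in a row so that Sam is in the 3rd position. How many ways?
Fix one position: (11-1)! = 3628800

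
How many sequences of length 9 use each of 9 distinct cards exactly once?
9! = 362880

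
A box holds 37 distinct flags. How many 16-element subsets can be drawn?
C(37,16) = 37!/(16!×21!) = 12875774670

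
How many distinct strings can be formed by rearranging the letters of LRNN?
4! / (1! × 2! × 1!) = 12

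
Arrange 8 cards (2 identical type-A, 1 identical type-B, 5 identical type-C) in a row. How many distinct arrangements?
8! / (2! × 1! × 5!) = 168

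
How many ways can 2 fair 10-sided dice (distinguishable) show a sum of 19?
Coefficient of x^19 in (x + x² + ... + x^10)^2. By inclusion-exclusion on dice exceeding 10: Σ_j (-1)^j C(2,j)·C(19-1-10j, 1) = C(2,0)·C(18,1) - C(2,1)·C(8,1) = 1·18 - 2·8 = 2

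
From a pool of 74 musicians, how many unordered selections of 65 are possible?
C(74,65) = 74!/(65!×9!) = 110524147514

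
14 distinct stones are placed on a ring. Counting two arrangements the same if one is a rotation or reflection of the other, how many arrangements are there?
(14-1)!/2 = 6227020800/2 = 3113510400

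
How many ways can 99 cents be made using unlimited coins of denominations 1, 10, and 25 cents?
Coefficient of x^99 in 1/(1-x^1) · 1/(1-x^10) · 1/(1-x^25). Case on j = number of 25-cent coins (j = 0..3); remainder r = 99 - 25j is made from {1,10} in ⌊r/10⌋+1 ways. r = 99, 74, 49, 24 → 10 + 8 + 5 + 3 = 26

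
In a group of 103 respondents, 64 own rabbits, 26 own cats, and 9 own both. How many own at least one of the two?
|A∪B| = |A| + |B| - |A∩B| = 64 + 26 - 9 = 81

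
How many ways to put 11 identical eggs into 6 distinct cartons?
C(11+6-1, 6-1) = C(16, 5) = 4368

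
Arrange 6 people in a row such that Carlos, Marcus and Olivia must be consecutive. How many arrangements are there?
Treat the 3 as one block: (6-3+1)! × 3! = 24 × 6 = 144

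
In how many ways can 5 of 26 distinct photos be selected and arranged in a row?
P(26,5) = 26!/(26-5)! = 7893600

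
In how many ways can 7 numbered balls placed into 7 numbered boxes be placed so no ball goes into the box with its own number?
!7 = Σ_{j=0}^{7} (-1)^j·7!/j! = 5040 - 5040 + 2520 - 840 + 210 - 42 + 7 - 1 = 1854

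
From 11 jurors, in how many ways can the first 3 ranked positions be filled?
P(11,3) = 11!/(11-3)! = 990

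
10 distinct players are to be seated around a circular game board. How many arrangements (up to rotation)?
Circular: fix one position, arrange the rest. (10-1)! = 362880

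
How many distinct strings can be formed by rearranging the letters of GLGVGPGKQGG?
11! / (1! × 6! × 1! × 1! × 1! × 1!) = 55440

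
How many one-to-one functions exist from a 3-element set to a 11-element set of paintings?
P(11,3) = 11!/(11-3)! = 990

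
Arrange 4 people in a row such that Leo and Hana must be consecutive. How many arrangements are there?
Treat the 2 as one block: (4-2+1)! × 2! = 6 × 2 = 12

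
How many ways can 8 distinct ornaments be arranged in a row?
8! = 40320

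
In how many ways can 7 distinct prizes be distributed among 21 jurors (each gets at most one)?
P(21,7) = 21!/(21-7)! = 586051200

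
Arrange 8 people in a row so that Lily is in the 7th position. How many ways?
Fix one position: (8-1)! = 5040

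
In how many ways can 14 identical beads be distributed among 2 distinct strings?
C(14+2-1, 2-1) = C(15, 1) = 15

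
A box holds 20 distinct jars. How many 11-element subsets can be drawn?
C(20,11) = 20!/(11!×9!) = 167960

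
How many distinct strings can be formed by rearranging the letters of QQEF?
4! / (2! × 1! × 1!) = 12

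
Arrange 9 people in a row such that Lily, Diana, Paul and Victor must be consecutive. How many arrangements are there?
Treat the 4 as one block: (9-4+1)! × 4! = 720 × 24 = 17280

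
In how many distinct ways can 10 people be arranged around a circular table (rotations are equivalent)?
Circular: fix one position, arrange the rest. (10-1)! = 362880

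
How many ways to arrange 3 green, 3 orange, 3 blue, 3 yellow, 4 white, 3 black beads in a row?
19! / (3! × 3! × 3! × 3! × 4! × 3!) = 651819168000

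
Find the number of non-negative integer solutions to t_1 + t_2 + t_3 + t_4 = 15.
C(15+4-1, 4-1) = C(18, 3) = 816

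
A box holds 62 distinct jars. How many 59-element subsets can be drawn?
C(62,59) = 62!/(59!×3!) = 37820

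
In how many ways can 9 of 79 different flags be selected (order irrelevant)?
C(79,9) = 79!/(9!×70!) = 205811513765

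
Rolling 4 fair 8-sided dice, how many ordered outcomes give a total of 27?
Coefficient of x^27 in (x + x² + ... + x^8)^4. By inclusion-exclusion on dice exceeding 8: Σ_j (-1)^j C(4,j)·C(27-1-8j, 3) = C(4,0)·C(26,3) - C(4,1)·C(18,3) + C(4,2)·C(10,3) = 1·2600 - 4·816 + 6·120 = 56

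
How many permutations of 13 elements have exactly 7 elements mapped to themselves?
Choose the 7 fixed points C(13,7) = 1716, derange the rest: !6 = Σ_{j=0}^{6} (-1)^j·6!/j! = 720 - 720 + 360 - 120 + 30 - 6 + 1 = 265. Product = 1716 × 265 = 454740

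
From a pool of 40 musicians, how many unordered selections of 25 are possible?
C(40,25) = 40!/(25!×15!) = 40225345056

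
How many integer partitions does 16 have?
Pentagonal recurrence p(n) = p(n-1) + p(n-2) - p(n-5) - p(n-7) + p(n-12) + p(n-15) - ... gives p(0..15) = 1, 1, 2, 3, 5, 7, 11, 15, 22, 30, 42, 56, 77, 101, 135, 176. p(16) = p(15) + p(14) - p(11) - p(9) + p(4) + p(1) = 176 + 135 - 56 - 30 + 5 + 1 = 231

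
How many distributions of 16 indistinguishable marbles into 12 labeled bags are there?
C(16+12-1, 12-1) = C(27, 11) = 13037895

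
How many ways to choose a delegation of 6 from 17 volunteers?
C(17,6) = 17!/(6!×11!) = 12376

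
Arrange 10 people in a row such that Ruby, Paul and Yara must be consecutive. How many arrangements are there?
Treat the 3 as one block: (10-3+1)! × 3! = 40320 × 6 = 241920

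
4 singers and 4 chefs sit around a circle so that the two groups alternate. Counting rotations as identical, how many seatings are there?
Fix one of the singers: (4-1)! ways for the remaining singers, × 4! ways for the chefs = 6 × 24 = 144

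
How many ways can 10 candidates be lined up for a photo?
10! = 3628800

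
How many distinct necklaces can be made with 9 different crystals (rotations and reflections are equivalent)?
(9-1)!/2 = 40320/2 = 20160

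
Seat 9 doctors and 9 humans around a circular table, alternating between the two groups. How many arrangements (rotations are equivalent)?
Fix one of the doctors: (9-1)! ways for the remaining doctors, × 9! ways for the humans = 40320 × 362880 = 14631321600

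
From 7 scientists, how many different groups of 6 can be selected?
C(7,6) = 7!/(6!×1!) = 7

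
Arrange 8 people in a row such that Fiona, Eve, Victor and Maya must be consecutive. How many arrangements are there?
Treat the 4 as one block: (8-4+1)! × 4! = 120 × 24 = 2880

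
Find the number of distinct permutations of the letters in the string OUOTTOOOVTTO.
12! / (1! × 4! × 1! × 6!) = 27720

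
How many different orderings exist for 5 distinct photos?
5! = 120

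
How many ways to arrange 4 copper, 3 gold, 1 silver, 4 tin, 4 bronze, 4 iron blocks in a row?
20! / (4! × 3! × 1! × 4! × 4! × 4!) = 1222160940000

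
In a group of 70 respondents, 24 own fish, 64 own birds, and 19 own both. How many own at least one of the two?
|A∪B| = |A| + |B| - |A∩B| = 24 + 64 - 19 = 69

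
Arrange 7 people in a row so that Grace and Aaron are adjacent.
Treat as block: (7-1)! × 2! = 720 × 2 = 1440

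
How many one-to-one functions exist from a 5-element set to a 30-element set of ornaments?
P(30,5) = 30!/(30-5)! = 17100720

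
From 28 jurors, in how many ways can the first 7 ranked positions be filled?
P(28,7) = 28!/(28-7)! = 5967561600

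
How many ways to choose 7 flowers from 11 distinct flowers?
C(11,7) = 11!/(7!×4!) = 330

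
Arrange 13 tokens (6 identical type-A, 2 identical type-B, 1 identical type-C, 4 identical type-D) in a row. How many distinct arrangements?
13! / (6! × 2! × 1! × 4!) = 180180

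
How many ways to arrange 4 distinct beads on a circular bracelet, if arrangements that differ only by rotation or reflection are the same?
(4-1)!/2 = 6/2 = 3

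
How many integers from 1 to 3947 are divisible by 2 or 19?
⌊3947/2⌋ + ⌊3947/19⌋ - ⌊3947/38⌋ = 1973 + 207 - 103 = 2077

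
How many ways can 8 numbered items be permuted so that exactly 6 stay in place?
Choose the 6 fixed points C(8,6) = 28, derange the rest: !2 = Σ_{j=0}^{2} (-1)^j·2!/j! = 2 - 2 + 1 = 1. Product = 28 × 1 = 28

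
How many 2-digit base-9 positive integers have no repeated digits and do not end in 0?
Last digit: 8 nonzero choices. First digit: 7 (nonzero, ≠last). Middle 0: P(7,0) = 1. Total = 56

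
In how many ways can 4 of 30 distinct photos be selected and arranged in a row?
P(30,4) = 30!/(30-4)! = 657720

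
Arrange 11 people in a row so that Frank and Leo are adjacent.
Treat as block: (11-1)! × 2! = 3628800 × 2 = 7257600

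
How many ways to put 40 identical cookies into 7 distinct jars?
C(40+7-1, 7-1) = C(46, 6) = 9366819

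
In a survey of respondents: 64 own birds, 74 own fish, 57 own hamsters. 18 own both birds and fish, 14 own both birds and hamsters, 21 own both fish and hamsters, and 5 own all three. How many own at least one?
|A∪B∪C| = 64+74+57-18-14-21+5 = 147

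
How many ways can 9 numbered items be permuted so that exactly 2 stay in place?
Choose the 2 fixed points C(9,2) = 36, derange the rest: !7 = Σ_{j=0}^{7} (-1)^j·7!/j! = 5040 - 5040 + 2520 - 840 + 210 - 42 + 7 - 1 = 1854. Product = 36 × 1854 = 66744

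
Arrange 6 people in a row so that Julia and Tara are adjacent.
Treat as block: (6-1)! × 2! = 120 × 2 = 240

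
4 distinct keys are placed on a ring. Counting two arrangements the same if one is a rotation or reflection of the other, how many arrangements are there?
(4-1)!/2 = 6/2 = 3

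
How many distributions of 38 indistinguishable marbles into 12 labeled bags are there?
C(38+12-1, 12-1) = C(49, 11) = 29135916264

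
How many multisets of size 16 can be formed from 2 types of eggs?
C(16+2-1, 2-1) = C(17, 1) = 17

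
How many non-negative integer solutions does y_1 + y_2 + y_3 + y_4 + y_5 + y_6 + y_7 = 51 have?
C(51+7-1, 7-1) = C(57, 6) = 36288252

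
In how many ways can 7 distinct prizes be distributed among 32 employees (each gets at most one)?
P(32,7) = 32!/(32-7)! = 16963914240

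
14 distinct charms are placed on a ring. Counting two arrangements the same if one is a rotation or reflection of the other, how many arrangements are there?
(14-1)!/2 = 6227020800/2 = 3113510400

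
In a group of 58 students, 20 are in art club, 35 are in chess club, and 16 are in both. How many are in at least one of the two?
|A∪B| = |A| + |B| - |A∩B| = 20 + 35 - 16 = 39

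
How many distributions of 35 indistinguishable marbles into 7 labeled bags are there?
C(35+7-1, 7-1) = C(41, 6) = 4496388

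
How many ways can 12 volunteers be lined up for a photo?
12! = 479001600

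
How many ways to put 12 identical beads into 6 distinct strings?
C(12+6-1, 6-1) = C(17, 5) = 6188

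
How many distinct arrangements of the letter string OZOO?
4! / (1! × 3!) = 4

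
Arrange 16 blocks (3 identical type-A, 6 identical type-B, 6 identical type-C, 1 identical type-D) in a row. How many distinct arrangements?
16! / (3! × 6! × 6! × 1!) = 6726720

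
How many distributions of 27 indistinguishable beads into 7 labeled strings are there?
C(27+7-1, 7-1) = C(33, 6) = 1107568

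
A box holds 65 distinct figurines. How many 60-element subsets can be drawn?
C(65,60) = 65!/(60!×5!) = 8259888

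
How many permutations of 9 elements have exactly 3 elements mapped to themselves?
Choose the 3 fixed points C(9,3) = 84, derange the rest: !6 = Σ_{j=0}^{6} (-1)^j·6!/j! = 720 - 720 + 360 - 120 + 30 - 6 + 1 = 265. Product = 84 × 265 = 22260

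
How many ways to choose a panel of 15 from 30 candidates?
C(30,15) = 30!/(15!×15!) = 155117520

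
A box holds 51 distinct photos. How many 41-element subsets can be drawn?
C(51,41) = 51!/(41!×10!) = 12777711870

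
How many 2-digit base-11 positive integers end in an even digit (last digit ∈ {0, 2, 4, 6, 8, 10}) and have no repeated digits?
Last∈{0,2,4,6,8,10}. Last=0: 10. Last nonzero: 5×9×P(9,0) = 45. Total = 55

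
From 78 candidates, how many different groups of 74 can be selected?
C(78,74) = 78!/(74!×4!) = 1426425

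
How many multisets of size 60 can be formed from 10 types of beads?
C(60+10-1, 10-1) = C(69, 9) = 56672074888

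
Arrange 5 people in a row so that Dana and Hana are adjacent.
Treat as block: (5-1)! × 2! = 24 × 2 = 48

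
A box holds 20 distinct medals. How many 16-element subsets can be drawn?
C(20,16) = 20!/(16!×4!) = 4845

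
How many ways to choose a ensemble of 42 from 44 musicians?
C(44,42) = 44!/(42!×2!) = 946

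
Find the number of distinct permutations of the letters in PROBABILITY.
11! / (1! × 1! × 1! × 2! × 1! × 2! × 1! × 1! × 1!) = 9979200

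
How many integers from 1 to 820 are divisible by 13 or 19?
⌊820/13⌋ + ⌊820/19⌋ - ⌊820/247⌋ = 63 + 43 - 3 = 103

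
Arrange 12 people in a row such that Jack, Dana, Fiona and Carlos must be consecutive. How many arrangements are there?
Treat the 4 as one block: (12-4+1)! × 4! = 362880 × 24 = 8709120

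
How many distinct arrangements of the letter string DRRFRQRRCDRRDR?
14! / (1! × 1! × 3! × 8! × 1!) = 360360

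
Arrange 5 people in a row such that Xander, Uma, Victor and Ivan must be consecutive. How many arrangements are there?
Treat the 4 as one block: (5-4+1)! × 4! = 2 × 24 = 48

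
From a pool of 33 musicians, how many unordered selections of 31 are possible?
C(33,31) = 33!/(31!×2!) = 528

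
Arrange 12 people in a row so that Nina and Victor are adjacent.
Treat as block: (12-1)! × 2! = 39916800 × 2 = 79833600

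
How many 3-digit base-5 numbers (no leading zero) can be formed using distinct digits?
First digit: 4 choices (nonzero). Then descending: 4 × 4 × 3 = 48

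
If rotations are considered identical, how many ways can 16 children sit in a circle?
Circular: fix one position, arrange the rest. (16-1)! = 1307674368000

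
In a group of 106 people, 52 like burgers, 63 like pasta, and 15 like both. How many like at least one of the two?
|A∪B| = |A| + |B| - |A∩B| = 52 + 63 - 15 = 100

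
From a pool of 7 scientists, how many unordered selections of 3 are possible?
C(7,3) = 7!/(3!×4!) = 35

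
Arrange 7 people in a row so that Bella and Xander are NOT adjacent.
Total - adjacent = 7! - (7-1)!×2 = 5040 - 1440 = 3600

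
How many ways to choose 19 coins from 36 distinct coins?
C(36,19) = 36!/(19!×17!) = 8597496600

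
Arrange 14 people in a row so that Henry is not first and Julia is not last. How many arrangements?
By inclusion-exclusion: 14! - 2×(14-1)! + (14-2)! = 87178291200 - 12454041600 + 479001600 = 75203251200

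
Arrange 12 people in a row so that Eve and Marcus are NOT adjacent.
Total - adjacent = 12! - (12-1)!×2 = 479001600 - 79833600 = 399168000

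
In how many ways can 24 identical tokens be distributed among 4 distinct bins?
C(24+4-1, 4-1) = C(27, 3) = 2925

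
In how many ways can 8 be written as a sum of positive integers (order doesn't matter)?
Pentagonal recurrence p(n) = p(n-1) + p(n-2) - p(n-5) - p(n-7) + p(n-12) + p(n-15) - ... gives p(0..7) = 1, 1, 2, 3, 5, 7, 11, 15. p(8) = p(7) + p(6) - p(3) - p(1) = 15 + 11 - 3 - 1 = 22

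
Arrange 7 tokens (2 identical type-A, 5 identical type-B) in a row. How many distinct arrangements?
7! / (2! × 5!) = 21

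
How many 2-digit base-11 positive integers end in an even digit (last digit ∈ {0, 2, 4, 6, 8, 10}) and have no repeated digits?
Last∈{0,2,4,6,8,10}. Last=0: 10. Last nonzero: 5×9×P(9,0) = 45. Total = 55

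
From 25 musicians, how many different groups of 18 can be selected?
C(25,18) = 25!/(18!×7!) = 480700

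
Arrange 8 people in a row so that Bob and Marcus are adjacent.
Treat as block: (8-1)! × 2! = 5040 × 2 = 10080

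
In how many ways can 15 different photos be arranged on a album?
15! = 1307674368000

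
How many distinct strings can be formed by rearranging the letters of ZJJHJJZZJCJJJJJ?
15! / (10! × 1! × 1! × 3!) = 60060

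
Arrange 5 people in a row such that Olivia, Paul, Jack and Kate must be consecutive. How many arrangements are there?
Treat the 4 as one block: (5-4+1)! × 4! = 2 × 24 = 48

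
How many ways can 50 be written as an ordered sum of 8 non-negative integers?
C(50+8-1, 8-1) = C(57, 7) = 264385836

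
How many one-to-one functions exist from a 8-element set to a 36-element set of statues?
P(36,8) = 36!/(36-8)! = 1220096908800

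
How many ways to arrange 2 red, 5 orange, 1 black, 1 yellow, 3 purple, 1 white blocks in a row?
13! / (2! × 5! × 1! × 1! × 3! × 1!) = 4324320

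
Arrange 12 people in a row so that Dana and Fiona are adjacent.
Treat as block: (12-1)! × 2! = 39916800 × 2 = 79833600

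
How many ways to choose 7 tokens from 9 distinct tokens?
C(9,7) = 9!/(7!×2!) = 36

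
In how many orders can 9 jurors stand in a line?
9! = 362880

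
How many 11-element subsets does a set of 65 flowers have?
C(65,11) = 65!/(11!×54!) = 895068996640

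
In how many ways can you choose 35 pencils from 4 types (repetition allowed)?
C(35+4-1, 4-1) = C(38, 3) = 8436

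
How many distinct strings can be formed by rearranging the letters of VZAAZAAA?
8! / (1! × 2! × 5!) = 168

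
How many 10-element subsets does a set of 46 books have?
C(46,10) = 46!/(10!×36!) = 4076350421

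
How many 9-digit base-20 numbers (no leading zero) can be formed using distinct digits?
First digit: 19 choices (nonzero). Then descending: 19 × 19 × 18 × 17 × 16 × 15 × 14 × 13 × 12 = 57901858560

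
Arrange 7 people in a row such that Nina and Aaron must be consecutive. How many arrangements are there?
Treat the 2 as one block: (7-2+1)! × 2! = 720 × 2 = 1440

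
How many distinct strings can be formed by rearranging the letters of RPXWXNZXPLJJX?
13! / (4! × 1! × 2! × 1! × 2! × 1! × 1! × 1!) = 64864800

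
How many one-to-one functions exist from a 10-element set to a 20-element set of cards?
P(20,10) = 20!/(20-10)! = 670442572800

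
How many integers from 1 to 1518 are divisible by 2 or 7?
⌊1518/2⌋ + ⌊1518/7⌋ - ⌊1518/14⌋ = 759 + 216 - 108 = 867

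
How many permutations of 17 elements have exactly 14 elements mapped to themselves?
Choose the 14 fixed points C(17,14) = 680, derange the rest: !3 = Σ_{j=0}^{3} (-1)^j·3!/j! = 6 - 6 + 3 - 1 = 2. Product = 680 × 2 = 1360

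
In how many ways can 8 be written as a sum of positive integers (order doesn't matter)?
Pentagonal recurrence p(n) = p(n-1) + p(n-2) - p(n-5) - p(n-7) + p(n-12) + p(n-15) - ... gives p(0..7) = 1, 1, 2, 3, 5, 7, 11, 15. p(8) = p(7) + p(6) - p(3) - p(1) = 15 + 11 - 3 - 1 = 22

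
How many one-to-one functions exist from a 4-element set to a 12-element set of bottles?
P(12,4) = 12!/(12-4)! = 11880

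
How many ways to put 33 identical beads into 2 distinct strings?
C(33+2-1, 2-1) = C(34, 1) = 34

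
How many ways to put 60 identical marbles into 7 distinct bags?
C(60+7-1, 7-1) = C(66, 6) = 90858768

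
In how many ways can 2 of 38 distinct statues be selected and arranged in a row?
P(38,2) = 38!/(38-2)! = 1406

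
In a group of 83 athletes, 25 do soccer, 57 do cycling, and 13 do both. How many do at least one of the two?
|A∪B| = |A| + |B| - |A∩B| = 25 + 57 - 13 = 69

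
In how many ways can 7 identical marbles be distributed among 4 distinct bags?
C(7+4-1, 4-1) = C(10, 3) = 120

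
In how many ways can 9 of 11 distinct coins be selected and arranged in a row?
P(11,9) = 11!/(11-9)! = 19958400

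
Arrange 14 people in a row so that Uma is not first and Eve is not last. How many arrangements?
By inclusion-exclusion: 14! - 2×(14-1)! + (14-2)! = 87178291200 - 12454041600 + 479001600 = 75203251200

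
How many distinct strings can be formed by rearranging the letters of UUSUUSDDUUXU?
12! / (1! × 7! × 2! × 2!) = 23760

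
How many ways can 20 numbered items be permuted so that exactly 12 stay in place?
Choose the 12 fixed points C(20,12) = 125970, derange the rest: !8 = Σ_{j=0}^{8} (-1)^j·8!/j! = 40320 - 40320 + 20160 - 6720 + 1680 - 336 + 56 - 8 + 1 = 14833. Product = 125970 × 14833 = 1868513010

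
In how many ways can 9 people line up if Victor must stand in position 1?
Fix one position: (9-1)! = 40320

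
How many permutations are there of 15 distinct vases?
15! = 1307674368000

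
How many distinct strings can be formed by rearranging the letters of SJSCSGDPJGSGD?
13! / (3! × 1! × 2! × 2! × 1! × 4!) = 10810800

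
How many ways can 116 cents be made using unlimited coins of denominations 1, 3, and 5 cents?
Coefficient of x^116 in 1/(1-x^1) · 1/(1-x^3) · 1/(1-x^5). Case on j = number of 5-cent coins (j = 0..23); remainder r = 116 - 5j is made from {1,3} in ⌊r/3⌋+1 ways. r = 116, 111, 106, 101, 96, 91, 86, 81, 76, 71, 66, 61, 56, 51, 46, 41, 36, 31, 26, 21, 16, 11, 6, 1 → 39 + 38 + 36 + 34 + 33 + 31 + 29 + 28 + 26 + 24 + 23 + 21 + 19 + 18 + 16 + 14 + 13 + 11 + 9 + 8 + 6 + 4 + 3 + 1 = 484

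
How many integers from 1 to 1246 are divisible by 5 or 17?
⌊1246/5⌋ + ⌊1246/17⌋ - ⌊1246/85⌋ = 249 + 73 - 14 = 308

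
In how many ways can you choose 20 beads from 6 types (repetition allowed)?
C(20+6-1, 6-1) = C(25, 5) = 53130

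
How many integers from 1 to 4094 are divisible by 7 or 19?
⌊4094/7⌋ + ⌊4094/19⌋ - ⌊4094/133⌋ = 584 + 215 - 30 = 769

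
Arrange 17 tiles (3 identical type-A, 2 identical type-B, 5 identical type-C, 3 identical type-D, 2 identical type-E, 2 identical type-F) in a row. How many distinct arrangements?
17! / (3! × 2! × 5! × 3! × 2! × 2!) = 10291881600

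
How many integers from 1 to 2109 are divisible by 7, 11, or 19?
⌊2109/7⌋+⌊2109/11⌋+⌊2109/19⌋ - ⌊2109/77⌋-⌊2109/133⌋-⌊2109/209⌋ + ⌊2109/1463⌋ = 301+191+111 - 27-15-10 + 1 = 552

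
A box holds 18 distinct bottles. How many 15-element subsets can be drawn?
C(18,15) = 18!/(15!×3!) = 816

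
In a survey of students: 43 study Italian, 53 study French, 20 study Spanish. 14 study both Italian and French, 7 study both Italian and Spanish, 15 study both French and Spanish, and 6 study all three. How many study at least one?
|A∪B∪C| = 43+53+20-14-7-15+6 = 86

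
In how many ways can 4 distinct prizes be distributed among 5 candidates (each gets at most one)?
P(5,4) = 5!/(5-4)! = 120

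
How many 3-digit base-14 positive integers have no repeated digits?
First digit: 13 choices (nonzero). Then descending: 13 × 13 × 12 = 2028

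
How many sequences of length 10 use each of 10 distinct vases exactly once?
10! = 3628800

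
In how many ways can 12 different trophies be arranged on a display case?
12! = 479001600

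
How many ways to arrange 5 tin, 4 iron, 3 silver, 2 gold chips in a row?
14! / (5! × 4! × 3! × 2!) = 2522520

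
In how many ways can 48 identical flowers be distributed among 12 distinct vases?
C(48+12-1, 12-1) = C(59, 11) = 279871768995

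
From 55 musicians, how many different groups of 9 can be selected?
C(55,9) = 55!/(9!×46!) = 6358402050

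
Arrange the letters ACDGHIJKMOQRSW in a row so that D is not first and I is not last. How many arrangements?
By inclusion-exclusion: 14! - 2×(14-1)! + (14-2)! = 87178291200 - 12454041600 + 479001600 = 75203251200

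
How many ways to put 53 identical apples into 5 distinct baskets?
C(53+5-1, 5-1) = C(57, 4) = 395010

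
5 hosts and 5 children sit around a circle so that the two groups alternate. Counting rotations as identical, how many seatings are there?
Fix one of the hosts: (5-1)! ways for the remaining hosts, × 5! ways for the children = 24 × 120 = 2880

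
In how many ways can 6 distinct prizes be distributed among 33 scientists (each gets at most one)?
P(33,6) = 33!/(33-6)! = 797448960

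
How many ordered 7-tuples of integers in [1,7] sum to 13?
Coefficient of x^13 in (x + x² + ... + x^7)^7. By inclusion-exclusion on dice exceeding 7: Σ_j (-1)^j C(7,j)·C(13-1-7j, 6) = C(7,0)·C(12,6) = 1·924 = 924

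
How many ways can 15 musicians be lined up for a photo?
15! = 1307674368000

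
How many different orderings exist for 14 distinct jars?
14! = 87178291200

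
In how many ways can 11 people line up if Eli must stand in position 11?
Fix one position: (11-1)! = 3628800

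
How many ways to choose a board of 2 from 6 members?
C(6,2) = 6!/(2!×4!) = 15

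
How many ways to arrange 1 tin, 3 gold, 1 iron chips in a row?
5! / (1! × 3! × 1!) = 20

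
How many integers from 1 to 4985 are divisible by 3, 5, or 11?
⌊4985/3⌋+⌊4985/5⌋+⌊4985/11⌋ - ⌊4985/15⌋-⌊4985/33⌋-⌊4985/55⌋ + ⌊4985/165⌋ = 1661+997+453 - 332-151-90 + 30 = 2568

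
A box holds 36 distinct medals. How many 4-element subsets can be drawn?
C(36,4) = 36!/(4!×32!) = 58905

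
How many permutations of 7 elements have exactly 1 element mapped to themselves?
Choose the 1 fixed point C(7,1) = 7, derange the rest: !6 = Σ_{j=0}^{6} (-1)^j·6!/j! = 720 - 720 + 360 - 120 + 30 - 6 + 1 = 265. Product = 7 × 265 = 1855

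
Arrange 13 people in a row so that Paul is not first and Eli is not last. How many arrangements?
By inclusion-exclusion: 13! - 2×(13-1)! + (13-2)! = 6227020800 - 958003200 + 39916800 = 5308934400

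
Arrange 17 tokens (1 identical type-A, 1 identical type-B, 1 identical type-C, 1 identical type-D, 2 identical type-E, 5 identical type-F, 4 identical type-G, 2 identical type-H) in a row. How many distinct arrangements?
17! / (1! × 1! × 1! × 1! × 2! × 5! × 4! × 2!) = 30875644800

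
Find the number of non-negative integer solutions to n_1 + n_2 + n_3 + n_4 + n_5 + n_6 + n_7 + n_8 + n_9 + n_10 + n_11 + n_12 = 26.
C(26+12-1, 12-1) = C(37, 11) = 854992152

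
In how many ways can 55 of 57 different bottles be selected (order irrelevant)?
C(57,55) = 57!/(55!×2!) = 1596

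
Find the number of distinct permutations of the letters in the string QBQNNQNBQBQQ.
12! / (3! × 6! × 3!) = 18480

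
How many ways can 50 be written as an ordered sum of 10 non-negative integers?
C(50+10-1, 10-1) = C(59, 9) = 12565671261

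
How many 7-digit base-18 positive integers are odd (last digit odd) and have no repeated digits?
Last∈{1,3,5,7,9,11,13,15,17}. Last=0: 0. Last nonzero: 9×16×P(16,5) = 75479040. Total = 75479040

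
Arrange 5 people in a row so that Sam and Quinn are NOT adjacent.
Total - adjacent = 5! - (5-1)!×2 = 120 - 48 = 72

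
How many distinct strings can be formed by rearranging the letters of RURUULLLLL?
10! / (2! × 3! × 5!) = 2520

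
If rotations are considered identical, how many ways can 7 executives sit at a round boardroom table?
Circular: fix one position, arrange the rest. (7-1)! = 720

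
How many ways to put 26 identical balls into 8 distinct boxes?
C(26+8-1, 8-1) = C(33, 7) = 4272048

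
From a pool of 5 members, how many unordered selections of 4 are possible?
C(5,4) = 5!/(4!×1!) = 5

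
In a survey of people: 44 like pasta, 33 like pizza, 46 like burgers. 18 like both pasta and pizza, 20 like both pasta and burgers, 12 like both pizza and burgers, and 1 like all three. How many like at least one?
|A∪B∪C| = 44+33+46-18-20-12+1 = 74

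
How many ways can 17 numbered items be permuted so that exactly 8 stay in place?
Choose the 8 fixed points C(17,8) = 24310, derange the rest: !9 = Σ_{j=0}^{9} (-1)^j·9!/j! = 362880 - 362880 + 181440 - 60480 + 15120 - 3024 + 504 - 72 + 9 - 1 = 133496. Product = 24310 × 133496 = 3245287760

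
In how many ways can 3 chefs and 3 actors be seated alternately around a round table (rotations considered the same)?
Fix one of the chefs: (3-1)! ways for the remaining chefs, × 3! ways for the actors = 2 × 6 = 12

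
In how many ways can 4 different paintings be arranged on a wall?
4! = 24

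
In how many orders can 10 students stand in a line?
10! = 3628800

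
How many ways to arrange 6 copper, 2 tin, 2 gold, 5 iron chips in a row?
15! / (6! × 2! × 2! × 5!) = 3783780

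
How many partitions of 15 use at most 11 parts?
By conjugation, equals partitions of 15 into parts ≤ 11. Let r_j(i) = number of partitions of i into parts ≤ j, for i = 0..15. r_1(i) = 1 for all i; r_j(i) = r_{j-1}(i) + r_j(i-j). Rows j = 2..11: ≤2: 1 1 2 2 3 3 4 4 5 5 6 6 7 7 8 8; ≤3: 1 1 2 3 4 5 7 8 10 12 14 16 19 21 24 27; ≤4: 1 1 2 3 5 6 9 11 15 18 23 27 34 39 47 54; ≤5: 1 1 2 3 5 7 10 13 18 23 30 37 47 57 70 84; ≤6: 1 1 2 3 5 7 11 14 20 26 35 44 58 71 90 110; ≤7: 1 1 2 3 5 7 11 15 21 28 38 49 65 82 105 131; ≤8: 1 1 2 3 5 7 11 15 22 29 40 52 70 89 116 146; ≤9: 1 1 2 3 5 7 11 15 22 30 41 54 73 94 123 157; ≤10: 1 1 2 3 5 7 11 15 22 30 42 55 75 97 128 164; ≤11: 1 1 2 3 5 7 11 15 22 30 42 56 76 99 131 169. r_11(15) = 169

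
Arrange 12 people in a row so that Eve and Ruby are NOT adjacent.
Total - adjacent = 12! - (12-1)!×2 = 479001600 - 79833600 = 399168000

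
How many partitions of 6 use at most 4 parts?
By conjugation, equals partitions of 6 into parts ≤ 4. Let r_j(i) = number of partitions of i into parts ≤ j, for i = 0..6. r_1(i) = 1 for all i; r_j(i) = r_{j-1}(i) + r_j(i-j). Rows j = 2..4: ≤2: 1 1 2 2 3 3 4; ≤3: 1 1 2 3 4 5 7; ≤4: 1 1 2 3 5 6 9. r_4(6) = 9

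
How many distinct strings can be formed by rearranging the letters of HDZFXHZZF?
9! / (1! × 3! × 2! × 2! × 1!) = 15120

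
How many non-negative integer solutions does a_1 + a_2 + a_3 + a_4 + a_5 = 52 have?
C(52+5-1, 5-1) = C(56, 4) = 367290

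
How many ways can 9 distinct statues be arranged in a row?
9! = 362880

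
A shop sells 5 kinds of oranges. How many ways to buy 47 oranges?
C(47+5-1, 5-1) = C(51, 4) = 249900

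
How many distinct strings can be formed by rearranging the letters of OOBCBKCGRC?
10! / (1! × 1! × 3! × 2! × 1! × 2!) = 151200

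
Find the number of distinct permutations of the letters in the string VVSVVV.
6! / (5! × 1!) = 6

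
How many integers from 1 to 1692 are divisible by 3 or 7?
⌊1692/3⌋ + ⌊1692/7⌋ - ⌊1692/21⌋ = 564 + 241 - 80 = 725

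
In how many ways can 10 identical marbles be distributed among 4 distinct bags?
C(10+4-1, 4-1) = C(13, 3) = 286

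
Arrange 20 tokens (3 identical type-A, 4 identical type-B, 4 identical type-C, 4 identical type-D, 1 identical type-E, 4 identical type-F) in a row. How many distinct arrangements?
20! / (3! × 4! × 4! × 4! × 1! × 4!) = 1222160940000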